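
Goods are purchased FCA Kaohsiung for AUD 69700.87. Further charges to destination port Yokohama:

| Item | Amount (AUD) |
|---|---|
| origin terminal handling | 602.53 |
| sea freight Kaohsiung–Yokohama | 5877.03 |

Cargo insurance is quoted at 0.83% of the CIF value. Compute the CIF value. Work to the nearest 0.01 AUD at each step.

Let C be the CIF value. C = FCA price + pre-shipment costs + freight + 0.83% × C
C − 0.83% × C = 69700.87 + 602.53 + 5877.03
0.9917 × C = 76180.43
C = 76180.43 / 0.9917 = 76818.02
Insurance premium = 0.83% × 76818.02 = 637.59

CIF value: AUD 76818.02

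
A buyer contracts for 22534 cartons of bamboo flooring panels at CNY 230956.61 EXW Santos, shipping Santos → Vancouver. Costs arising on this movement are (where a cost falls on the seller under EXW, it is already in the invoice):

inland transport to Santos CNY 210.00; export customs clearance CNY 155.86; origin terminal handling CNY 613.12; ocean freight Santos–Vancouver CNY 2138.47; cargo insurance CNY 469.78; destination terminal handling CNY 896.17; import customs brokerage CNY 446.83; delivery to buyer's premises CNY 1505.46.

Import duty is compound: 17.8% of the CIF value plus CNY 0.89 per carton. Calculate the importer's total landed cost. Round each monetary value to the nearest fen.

EXW: the seller makes goods available at their premises; the buyer bears all onward costs.
CIF value = EXW price + inland to port + export clearance + origin terminal + freight + insurance = 230956.61 + 210.00 + 155.86 + 613.12 + 2138.47 + 469.78 = 234543.84
Ad valorem component: 234543.84 × 17.8% = 41748.80
Specific component: 22534 × 0.89 = 20055.26
Import duty = 41748.80 + 20055.26 = 61804.06
Buyer bears: inland to port 210.00 + export clearance 155.86 + origin terminal 613.12 + freight 2138.47 + insurance 469.78 + destination terminal 896.17 + brokerage 446.83 + delivery 1505.46 + duty 61804.06 = 68239.75
Landed cost = invoice 230956.61 + 68239.75 = 299196.36

Total landed cost: CNY 299196.36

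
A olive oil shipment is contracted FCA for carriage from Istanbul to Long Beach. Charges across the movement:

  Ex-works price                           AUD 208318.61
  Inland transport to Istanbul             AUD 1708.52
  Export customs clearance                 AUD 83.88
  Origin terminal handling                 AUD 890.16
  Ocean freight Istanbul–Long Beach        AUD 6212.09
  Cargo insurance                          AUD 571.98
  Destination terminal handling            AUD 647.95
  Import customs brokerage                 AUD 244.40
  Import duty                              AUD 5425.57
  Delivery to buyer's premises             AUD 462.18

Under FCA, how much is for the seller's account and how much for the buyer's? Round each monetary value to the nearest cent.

FCA: the seller delivers export-cleared goods to the carrier; the buyer bears costs from that point.
Seller's account: goods 208318.61 + inland to port 1708.52 + export clearance 83.88 = 210111.01
Buyer's account: origin terminal 890.16 + freight 6212.09 + insurance 571.98 + destination terminal 647.95 + brokerage 244.40 + duty 5425.57 + delivery 462.18 = 14454.33

Seller: AUD 210111.01; buyer: AUD 14454.33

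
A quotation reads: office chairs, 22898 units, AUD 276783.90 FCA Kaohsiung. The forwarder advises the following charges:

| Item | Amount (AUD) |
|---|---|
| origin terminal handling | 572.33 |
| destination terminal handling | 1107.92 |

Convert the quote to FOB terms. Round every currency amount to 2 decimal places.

Not relevant to the conversion: destination terminal — on the buyer under both terms; not part of either seller's price.
From FCA to FOB, the seller additionally bears: origin terminal.
FOB price = 276783.90 + 572.33 = 277356.23

FOB price: AUD 277356.23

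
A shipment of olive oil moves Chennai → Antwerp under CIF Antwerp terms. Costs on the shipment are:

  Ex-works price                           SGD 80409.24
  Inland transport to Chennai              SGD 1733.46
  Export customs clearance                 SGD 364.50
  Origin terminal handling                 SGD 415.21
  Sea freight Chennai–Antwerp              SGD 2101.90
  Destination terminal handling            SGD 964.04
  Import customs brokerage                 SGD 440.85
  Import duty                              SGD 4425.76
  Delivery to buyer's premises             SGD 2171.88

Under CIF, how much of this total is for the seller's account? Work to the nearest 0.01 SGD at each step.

CIF: the seller pays costs through ocean freight and marine insurance to the destination port.
Seller's account: goods 80409.24 + inland to port 1733.46 + export clearance 364.50 + origin terminal 415.21 + freight 2101.90 = 85024.31
Buyer's account: destination terminal 964.04 + brokerage 440.85 + duty 4425.76 + delivery 2171.88 = 8002.53

Seller's account: SGD 85024.31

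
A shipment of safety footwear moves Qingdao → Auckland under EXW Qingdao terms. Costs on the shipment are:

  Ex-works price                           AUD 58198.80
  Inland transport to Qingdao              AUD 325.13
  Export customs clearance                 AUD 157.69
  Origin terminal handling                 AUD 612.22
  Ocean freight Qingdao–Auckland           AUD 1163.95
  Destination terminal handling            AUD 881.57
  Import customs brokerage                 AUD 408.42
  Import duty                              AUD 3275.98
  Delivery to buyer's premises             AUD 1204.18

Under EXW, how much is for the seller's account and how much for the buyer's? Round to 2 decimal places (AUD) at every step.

Seller: AUD 58198.80; buyer: AUD 8029.14

EXW: the seller makes goods available at their premises; the buyer bears all onward costs.
Seller's account: goods 58198.80 = 58198.80
Buyer's account: inland to port 325.13 + export clearance 157.69 + origin terminal 612.22 + freight 1163.95 + destination terminal 881.57 + brokerage 408.42 + duty 3275.98 + delivery 1204.18 = 8029.14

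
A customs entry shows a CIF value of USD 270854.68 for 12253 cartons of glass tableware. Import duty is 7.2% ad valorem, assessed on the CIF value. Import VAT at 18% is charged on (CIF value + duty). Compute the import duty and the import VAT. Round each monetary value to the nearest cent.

Import duty = 270854.68 × 7.2% = 19501.54
VAT base = CIF + duty = 270854.68 + 19501.54 = 290356.22
Import VAT = 290356.22 × 18% = 52264.12

Import duty: USD 19501.54; import VAT: USD 52264.12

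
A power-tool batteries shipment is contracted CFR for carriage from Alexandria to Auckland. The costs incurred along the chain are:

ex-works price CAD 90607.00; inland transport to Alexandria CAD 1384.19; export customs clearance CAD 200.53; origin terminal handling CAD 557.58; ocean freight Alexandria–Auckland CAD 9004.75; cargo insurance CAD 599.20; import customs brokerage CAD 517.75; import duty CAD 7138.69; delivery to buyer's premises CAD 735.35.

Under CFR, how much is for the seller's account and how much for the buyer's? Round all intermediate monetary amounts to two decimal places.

Seller: CAD 101754.05; buyer: CAD 8990.99

CFR: the seller pays costs through ocean freight to the destination port, but not insurance.
Seller's account: goods 90607.00 + inland to port 1384.19 + export clearance 200.53 + origin terminal 557.58 + freight 9004.75 = 101754.05
Buyer's account: insurance 599.20 + brokerage 517.75 + duty 7138.69 + delivery 735.35 = 8990.99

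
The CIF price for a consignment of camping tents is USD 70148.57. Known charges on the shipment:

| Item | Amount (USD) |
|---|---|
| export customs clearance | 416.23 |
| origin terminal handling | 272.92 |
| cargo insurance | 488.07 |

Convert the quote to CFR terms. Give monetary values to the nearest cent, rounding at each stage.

CFR price: USD 69660.50

Not relevant to the conversion: export clearance, origin terminal — on the seller under both CIF and CFR; already in the CIF price and stays in the CFR price.
From CIF to CFR, the seller no longer bears: insurance.
CFR price = 70148.57 − 488.07 = 69660.50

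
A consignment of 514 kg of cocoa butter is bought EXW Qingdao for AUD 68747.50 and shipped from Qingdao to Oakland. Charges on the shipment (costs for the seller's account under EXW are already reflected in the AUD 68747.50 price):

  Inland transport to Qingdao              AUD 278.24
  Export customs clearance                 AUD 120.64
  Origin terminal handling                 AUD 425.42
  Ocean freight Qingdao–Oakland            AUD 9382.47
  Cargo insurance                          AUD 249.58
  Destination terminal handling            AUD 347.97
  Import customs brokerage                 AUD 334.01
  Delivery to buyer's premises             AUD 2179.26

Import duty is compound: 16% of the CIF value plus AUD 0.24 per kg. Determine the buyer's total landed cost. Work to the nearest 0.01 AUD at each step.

Total landed cost: AUD 94861.07

EXW: the seller makes goods available at their premises; the buyer bears all onward costs.
CIF value = EXW price + inland to port + export clearance + origin terminal + freight + insurance = 68747.50 + 278.24 + 120.64 + 425.42 + 9382.47 + 249.58 = 79203.85
Ad valorem component: 79203.85 × 16% = 12672.62
Specific component: 514 × 0.24 = 123.36
Import duty = 12672.62 + 123.36 = 12795.98
Buyer bears: inland to port 278.24 + export clearance 120.64 + origin terminal 425.42 + freight 9382.47 + insurance 249.58 + destination terminal 347.97 + brokerage 334.01 + delivery 2179.26 + duty 12795.98 = 26113.57
Landed cost = invoice 68747.50 + 26113.57 = 94861.07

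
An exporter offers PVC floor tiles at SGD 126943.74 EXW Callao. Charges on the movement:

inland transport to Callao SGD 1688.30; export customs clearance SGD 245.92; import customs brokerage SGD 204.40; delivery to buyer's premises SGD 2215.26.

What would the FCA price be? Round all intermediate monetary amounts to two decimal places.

FCA price: SGD 128877.96

Not relevant to the conversion: brokerage, delivery — on the buyer under both terms; not part of either seller's price.
From EXW to FCA, the seller additionally bears: inland to port, export clearance.
FCA price = 126943.74 + 1688.30 + 245.92 = 128877.96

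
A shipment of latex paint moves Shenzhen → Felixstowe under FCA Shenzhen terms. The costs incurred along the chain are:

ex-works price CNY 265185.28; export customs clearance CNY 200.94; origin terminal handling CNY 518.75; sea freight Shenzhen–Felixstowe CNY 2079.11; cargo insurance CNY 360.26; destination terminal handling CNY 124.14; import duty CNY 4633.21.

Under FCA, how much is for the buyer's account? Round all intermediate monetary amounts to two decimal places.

FCA: the seller delivers export-cleared goods to the carrier; the buyer bears costs from that point.
Seller's account: goods 265185.28 + export clearance 200.94 = 265386.22
Buyer's account: origin terminal 518.75 + freight 2079.11 + insurance 360.26 + destination terminal 124.14 + duty 4633.21 = 7715.47

Buyer's account: CNY 7715.47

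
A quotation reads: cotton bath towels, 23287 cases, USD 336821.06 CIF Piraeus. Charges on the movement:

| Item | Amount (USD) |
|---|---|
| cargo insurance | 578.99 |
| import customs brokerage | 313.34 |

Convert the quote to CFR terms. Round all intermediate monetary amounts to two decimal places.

CFR price: USD 336242.07

Not relevant to the conversion: brokerage — on the buyer under both terms; not part of either seller's price.
From CIF to CFR, the seller no longer bears: insurance.
CFR price = 336821.06 − 578.99 = 336242.07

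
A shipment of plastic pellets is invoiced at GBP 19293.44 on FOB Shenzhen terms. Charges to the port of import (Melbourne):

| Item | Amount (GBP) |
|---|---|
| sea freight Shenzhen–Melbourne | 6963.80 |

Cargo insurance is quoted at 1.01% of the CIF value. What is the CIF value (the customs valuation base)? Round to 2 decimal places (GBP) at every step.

Let C be the CIF value. C = FOB price + freight + 1.01% × C
C − 1.01% × C = 19293.44 + 6963.80
0.9899 × C = 26257.24
C = 26257.24 / 0.9899 = 26525.14
Insurance premium = 1.01% × 26525.14 = 267.90

CIF value: GBP 26525.14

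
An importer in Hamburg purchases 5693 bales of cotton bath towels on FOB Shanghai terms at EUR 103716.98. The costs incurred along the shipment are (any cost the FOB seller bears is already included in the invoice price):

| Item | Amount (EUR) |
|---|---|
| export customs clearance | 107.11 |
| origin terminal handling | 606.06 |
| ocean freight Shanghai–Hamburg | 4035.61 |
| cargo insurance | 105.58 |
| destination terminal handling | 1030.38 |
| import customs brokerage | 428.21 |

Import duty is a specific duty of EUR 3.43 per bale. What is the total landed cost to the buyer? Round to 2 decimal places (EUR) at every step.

Total landed cost: EUR 128843.75

FOB: the seller bears costs until goods are on board at the origin port; the buyer bears freight, insurance and all costs thereafter.
Already in the invoice (seller's account under FOB): export clearance, origin terminal — exclude.
CIF value = FOB price + freight + insurance = 103716.98 + 4035.61 + 105.58 = 107858.17
Import duty = 5693 × 3.43 = 19526.99
Buyer bears: freight 4035.61 + insurance 105.58 + destination terminal 1030.38 + brokerage 428.21 + duty 19526.99 = 25126.77
Landed cost = invoice 103716.98 + 25126.77 = 128843.75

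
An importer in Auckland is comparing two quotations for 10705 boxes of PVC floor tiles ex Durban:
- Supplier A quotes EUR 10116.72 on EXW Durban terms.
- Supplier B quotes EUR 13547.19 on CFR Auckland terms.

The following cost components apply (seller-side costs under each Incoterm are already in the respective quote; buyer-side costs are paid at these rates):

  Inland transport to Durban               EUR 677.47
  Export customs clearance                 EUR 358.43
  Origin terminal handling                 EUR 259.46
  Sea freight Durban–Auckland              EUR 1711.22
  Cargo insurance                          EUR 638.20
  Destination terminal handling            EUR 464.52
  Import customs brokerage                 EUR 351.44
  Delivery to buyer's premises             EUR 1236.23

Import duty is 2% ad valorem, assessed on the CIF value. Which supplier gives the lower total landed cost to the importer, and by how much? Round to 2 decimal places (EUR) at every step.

Supplier A (EXW):
CIF value = EXW price + inland to port + export clearance + origin terminal + freight + insurance = 10116.72 + 677.47 + 358.43 + 259.46 + 1711.22 + 638.20 = 13761.50
Import duty = 13761.50 × 2% = 275.23
Buyer bears (A): 677.47 + 358.43 + 259.46 + 1711.22 + 638.20 + 464.52 + 351.44 + 1236.23 = 5696.97
Landed cost (A) = invoice 10116.72 + 5696.97 + duty 275.23 = 16088.92
Supplier B (CFR):
CIF value = CFR price + insurance = 13547.19 + 638.20 = 14185.39
Import duty = 14185.39 × 2% = 283.71
Buyer bears (B): 638.20 + 464.52 + 351.44 + 1236.23 = 2690.39
Landed cost (B) = invoice 13547.19 + 2690.39 + duty 283.71 = 16521.29
Difference = |16088.92 − 16521.29| = 432.37

Supplier A is cheaper by EUR 432.37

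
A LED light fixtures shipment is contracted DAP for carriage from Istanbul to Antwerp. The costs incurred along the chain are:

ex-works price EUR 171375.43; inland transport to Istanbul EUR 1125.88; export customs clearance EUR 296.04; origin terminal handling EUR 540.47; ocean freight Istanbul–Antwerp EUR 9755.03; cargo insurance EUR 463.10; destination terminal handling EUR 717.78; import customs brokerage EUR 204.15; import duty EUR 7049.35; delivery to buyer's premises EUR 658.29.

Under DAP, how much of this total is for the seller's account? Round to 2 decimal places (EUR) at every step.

Seller's account: EUR 184932.02

DAP: the seller bears all costs to the named destination except import duty and clearance.
Seller's account: goods 171375.43 + inland to port 1125.88 + export clearance 296.04 + origin terminal 540.47 + freight 9755.03 + insurance 463.10 + destination terminal 717.78 + delivery 658.29 = 184932.02
Buyer's account: brokerage 204.15 + duty 7049.35 = 7253.50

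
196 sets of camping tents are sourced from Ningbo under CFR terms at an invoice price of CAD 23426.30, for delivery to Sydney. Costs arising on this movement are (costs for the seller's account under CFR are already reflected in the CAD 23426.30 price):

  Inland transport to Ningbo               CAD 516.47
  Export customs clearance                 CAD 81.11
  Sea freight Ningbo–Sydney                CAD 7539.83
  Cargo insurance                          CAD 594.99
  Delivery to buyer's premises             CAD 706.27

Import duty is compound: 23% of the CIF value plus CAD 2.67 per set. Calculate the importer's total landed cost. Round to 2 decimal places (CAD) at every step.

Total landed cost: CAD 30775.78

CFR: the seller pays costs through ocean freight to the destination port, but not insurance.
Already in the invoice (seller's account under CFR): inland to port, export clearance, freight — exclude.
CIF value = CFR price + insurance = 23426.30 + 594.99 = 24021.29
Ad valorem component: 24021.29 × 23% = 5524.90
Specific component: 196 × 2.67 = 523.32
Import duty = 5524.90 + 523.32 = 6048.22
Buyer bears: insurance 594.99 + delivery 706.27 + duty 6048.22 = 7349.48
Landed cost = invoice 23426.30 + 7349.48 = 30775.78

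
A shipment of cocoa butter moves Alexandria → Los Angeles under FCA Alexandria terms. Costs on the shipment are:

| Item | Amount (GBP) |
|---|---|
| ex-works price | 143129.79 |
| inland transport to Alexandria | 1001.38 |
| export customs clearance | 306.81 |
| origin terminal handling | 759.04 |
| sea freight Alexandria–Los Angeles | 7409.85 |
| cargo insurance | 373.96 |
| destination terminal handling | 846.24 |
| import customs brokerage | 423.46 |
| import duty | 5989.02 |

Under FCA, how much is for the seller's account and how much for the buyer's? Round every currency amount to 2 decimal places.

FCA: the seller delivers export-cleared goods to the carrier; the buyer bears costs from that point.
Seller's account: goods 143129.79 + inland to port 1001.38 + export clearance 306.81 = 144437.98
Buyer's account: origin terminal 759.04 + freight 7409.85 + insurance 373.96 + destination terminal 846.24 + brokerage 423.46 + duty 5989.02 = 15801.57

Seller: GBP 144437.98; buyer: GBP 15801.57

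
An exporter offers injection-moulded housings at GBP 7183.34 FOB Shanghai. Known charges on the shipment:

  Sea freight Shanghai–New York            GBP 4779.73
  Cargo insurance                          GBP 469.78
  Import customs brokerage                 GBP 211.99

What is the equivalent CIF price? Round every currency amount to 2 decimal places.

CIF price: GBP 12432.85

Not relevant to the conversion: brokerage — on the buyer under both terms; not part of either seller's price.
From FOB to CIF, the seller additionally bears: freight, insurance.
CIF price = 7183.34 + 4779.73 + 469.78 = 12432.85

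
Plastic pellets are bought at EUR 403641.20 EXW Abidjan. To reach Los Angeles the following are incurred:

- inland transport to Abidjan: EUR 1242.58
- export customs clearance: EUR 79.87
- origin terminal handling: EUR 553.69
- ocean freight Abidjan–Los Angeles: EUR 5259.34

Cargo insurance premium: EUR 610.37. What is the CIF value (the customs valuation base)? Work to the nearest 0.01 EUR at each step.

CIF value: EUR 411387.05

CIF = EXW price + pre-shipment costs + freight + insurance
CIF = 403641.20 + 1242.58 + 79.87 + 553.69 + 5259.34 + 610.37 = 411387.05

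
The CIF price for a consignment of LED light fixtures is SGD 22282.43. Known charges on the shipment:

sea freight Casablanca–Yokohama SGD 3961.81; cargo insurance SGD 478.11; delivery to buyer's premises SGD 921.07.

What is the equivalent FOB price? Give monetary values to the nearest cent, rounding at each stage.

FOB price: SGD 17842.51

Not relevant to the conversion: delivery — on the buyer under both terms; not part of either seller's price.
From CIF to FOB, the seller no longer bears: freight, insurance.
FOB price = 22282.43 − 3961.81 − 478.11 = 17842.51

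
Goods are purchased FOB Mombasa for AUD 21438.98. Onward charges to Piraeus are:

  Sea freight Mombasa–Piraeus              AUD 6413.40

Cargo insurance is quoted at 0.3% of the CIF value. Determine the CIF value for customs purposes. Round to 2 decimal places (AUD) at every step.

Let C be the CIF value. C = FOB price + freight + 0.3% × C
C − 0.3% × C = 21438.98 + 6413.40
0.997 × C = 27852.38
C = 27852.38 / 0.997 = 27936.19
Insurance premium = 0.3% × 27936.19 = 83.81

CIF value: AUD 27936.19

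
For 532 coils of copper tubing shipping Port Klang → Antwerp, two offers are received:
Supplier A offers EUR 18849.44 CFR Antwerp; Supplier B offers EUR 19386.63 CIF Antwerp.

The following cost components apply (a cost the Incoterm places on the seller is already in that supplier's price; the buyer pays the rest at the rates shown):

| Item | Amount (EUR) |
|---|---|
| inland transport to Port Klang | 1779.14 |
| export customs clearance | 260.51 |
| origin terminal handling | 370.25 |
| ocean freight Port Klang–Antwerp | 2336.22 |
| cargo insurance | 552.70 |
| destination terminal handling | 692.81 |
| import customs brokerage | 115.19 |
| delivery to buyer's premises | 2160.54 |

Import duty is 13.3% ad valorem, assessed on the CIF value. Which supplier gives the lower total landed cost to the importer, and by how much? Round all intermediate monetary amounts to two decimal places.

Supplier A (CFR):
CIF value = CFR price + insurance = 18849.44 + 552.70 = 19402.14
Import duty = 19402.14 × 13.3% = 2580.48
Buyer bears (A): 552.70 + 692.81 + 115.19 + 2160.54 = 3521.24
Landed cost (A) = invoice 18849.44 + 3521.24 + duty 2580.48 = 24951.16
Supplier B (CIF):
The CIF price already equals the CIF value: 19386.63
Import duty = 19386.63 × 13.3% = 2578.42
Buyer bears (B): 692.81 + 115.19 + 2160.54 = 2968.54
Landed cost (B) = invoice 19386.63 + 2968.54 + duty 2578.42 = 24933.59
Difference = |24951.16 − 24933.59| = 17.57

Supplier B is cheaper by EUR 17.57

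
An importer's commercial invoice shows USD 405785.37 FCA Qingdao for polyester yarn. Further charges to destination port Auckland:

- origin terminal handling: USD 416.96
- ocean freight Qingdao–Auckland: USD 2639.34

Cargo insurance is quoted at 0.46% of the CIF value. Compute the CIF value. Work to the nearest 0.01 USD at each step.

CIF value: USD 410731.03

Let C be the CIF value. C = FCA price + pre-shipment costs + freight + 0.46% × C
C − 0.46% × C = 405785.37 + 416.96 + 2639.34
0.9954 × C = 408841.67
C = 408841.67 / 0.9954 = 410731.03
Insurance premium = 0.46% × 410731.03 = 1889.36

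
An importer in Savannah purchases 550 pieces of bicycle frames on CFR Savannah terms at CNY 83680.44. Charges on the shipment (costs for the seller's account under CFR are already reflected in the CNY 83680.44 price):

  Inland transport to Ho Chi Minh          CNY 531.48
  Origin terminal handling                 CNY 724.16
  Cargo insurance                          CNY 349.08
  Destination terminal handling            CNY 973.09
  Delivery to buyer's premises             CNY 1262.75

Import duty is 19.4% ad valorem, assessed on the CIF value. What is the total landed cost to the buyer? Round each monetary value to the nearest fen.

CFR: the seller pays costs through ocean freight to the destination port, but not insurance.
Already in the invoice (seller's account under CFR): inland to port, origin terminal — exclude.
CIF value = CFR price + insurance = 83680.44 + 349.08 = 84029.52
Import duty = 84029.52 × 19.4% = 16301.73
Buyer bears: insurance 349.08 + destination terminal 973.09 + delivery 1262.75 + duty 16301.73 = 18886.65
Landed cost = invoice 83680.44 + 18886.65 = 102567.09

Total landed cost: CNY 102567.09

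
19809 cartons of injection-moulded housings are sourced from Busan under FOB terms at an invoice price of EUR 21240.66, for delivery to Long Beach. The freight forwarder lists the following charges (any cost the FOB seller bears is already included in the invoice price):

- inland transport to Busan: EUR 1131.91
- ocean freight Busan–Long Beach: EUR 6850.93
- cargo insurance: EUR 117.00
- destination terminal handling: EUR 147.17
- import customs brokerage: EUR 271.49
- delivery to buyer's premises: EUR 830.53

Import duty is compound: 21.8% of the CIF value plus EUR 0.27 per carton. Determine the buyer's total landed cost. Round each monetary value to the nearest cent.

Total landed cost: EUR 40955.68

FOB: the seller bears costs until goods are on board at the origin port; the buyer bears freight, insurance and all costs thereafter.
Already in the invoice (seller's account under FOB): inland to port — exclude.
CIF value = FOB price + freight + insurance = 21240.66 + 6850.93 + 117.00 = 28208.59
Ad valorem component: 28208.59 × 21.8% = 6149.47
Specific component: 19809 × 0.27 = 5348.43
Import duty = 6149.47 + 5348.43 = 11497.90
Buyer bears: freight 6850.93 + insurance 117.00 + destination terminal 147.17 + brokerage 271.49 + delivery 830.53 + duty 11497.90 = 19715.02
Landed cost = invoice 21240.66 + 19715.02 = 40955.68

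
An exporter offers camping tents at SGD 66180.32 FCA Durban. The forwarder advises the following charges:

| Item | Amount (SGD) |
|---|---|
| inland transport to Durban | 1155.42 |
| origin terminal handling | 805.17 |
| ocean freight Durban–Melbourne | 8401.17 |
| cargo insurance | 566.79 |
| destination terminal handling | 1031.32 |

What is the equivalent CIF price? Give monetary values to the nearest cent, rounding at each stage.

Not relevant to the conversion: inland to port — on the seller under both FCA and CIF; already in the FCA price and stays in the CIF price. destination terminal — on the buyer under both terms; not part of either seller's price.
From FCA to CIF, the seller additionally bears: origin terminal, freight, insurance.
CIF price = 66180.32 + 805.17 + 8401.17 + 566.79 = 75953.45

CIF price: SGD 75953.45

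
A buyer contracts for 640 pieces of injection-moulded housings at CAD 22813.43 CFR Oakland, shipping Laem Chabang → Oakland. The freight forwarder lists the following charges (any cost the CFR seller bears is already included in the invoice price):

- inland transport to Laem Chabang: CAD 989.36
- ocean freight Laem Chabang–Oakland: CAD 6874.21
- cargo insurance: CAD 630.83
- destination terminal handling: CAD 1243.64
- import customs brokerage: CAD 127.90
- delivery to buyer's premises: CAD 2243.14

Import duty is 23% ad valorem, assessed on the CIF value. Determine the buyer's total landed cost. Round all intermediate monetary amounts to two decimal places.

CFR: the seller pays costs through ocean freight to the destination port, but not insurance.
Already in the invoice (seller's account under CFR): inland to port, freight — exclude.
CIF value = CFR price + insurance = 22813.43 + 630.83 = 23444.26
Import duty = 23444.26 × 23% = 5392.18
Buyer bears: insurance 630.83 + destination terminal 1243.64 + brokerage 127.90 + delivery 2243.14 + duty 5392.18 = 9637.69
Landed cost = invoice 22813.43 + 9637.69 = 32451.12

Total landed cost: CAD 32451.12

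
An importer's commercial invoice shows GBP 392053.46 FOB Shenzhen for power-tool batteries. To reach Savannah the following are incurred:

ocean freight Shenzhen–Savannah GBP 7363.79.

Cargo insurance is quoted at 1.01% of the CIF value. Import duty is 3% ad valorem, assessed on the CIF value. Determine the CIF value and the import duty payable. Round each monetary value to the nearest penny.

Let C be the CIF value. C = FOB price + freight + 1.01% × C
C − 1.01% × C = 392053.46 + 7363.79
0.9899 × C = 399417.25
C = 399417.25 / 0.9899 = 403492.52
Insurance premium = 1.01% × 403492.52 = 4075.27
Import duty = 403492.52 × 3% = 12104.78

CIF value: GBP 403492.52; import duty: GBP 12104.78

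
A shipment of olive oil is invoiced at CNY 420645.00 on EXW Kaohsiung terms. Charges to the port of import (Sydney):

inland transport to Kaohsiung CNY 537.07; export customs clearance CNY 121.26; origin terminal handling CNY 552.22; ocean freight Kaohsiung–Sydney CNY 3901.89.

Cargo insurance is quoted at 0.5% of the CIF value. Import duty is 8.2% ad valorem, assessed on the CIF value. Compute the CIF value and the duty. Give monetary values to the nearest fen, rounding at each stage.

CIF value: CNY 427896.92; import duty: CNY 35087.55

Let C be the CIF value. C = EXW price + pre-shipment costs + freight + 0.5% × C
C − 0.5% × C = 420645.00 + 537.07 + 121.26 + 552.22 + 3901.89
0.995 × C = 425757.44
C = 425757.44 / 0.995 = 427896.92
Insurance premium = 0.5% × 427896.92 = 2139.48
Import duty = 427896.92 × 8.2% = 35087.55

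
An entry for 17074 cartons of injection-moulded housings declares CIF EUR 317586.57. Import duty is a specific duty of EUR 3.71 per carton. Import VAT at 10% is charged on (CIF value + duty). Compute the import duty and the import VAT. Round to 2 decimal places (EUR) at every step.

Import duty: EUR 63344.54; import VAT: EUR 38093.11

Import duty = 17074 × 3.71 = 63344.54
VAT base = CIF + duty = 317586.57 + 63344.54 = 380931.11
Import VAT = 380931.11 × 10% = 38093.11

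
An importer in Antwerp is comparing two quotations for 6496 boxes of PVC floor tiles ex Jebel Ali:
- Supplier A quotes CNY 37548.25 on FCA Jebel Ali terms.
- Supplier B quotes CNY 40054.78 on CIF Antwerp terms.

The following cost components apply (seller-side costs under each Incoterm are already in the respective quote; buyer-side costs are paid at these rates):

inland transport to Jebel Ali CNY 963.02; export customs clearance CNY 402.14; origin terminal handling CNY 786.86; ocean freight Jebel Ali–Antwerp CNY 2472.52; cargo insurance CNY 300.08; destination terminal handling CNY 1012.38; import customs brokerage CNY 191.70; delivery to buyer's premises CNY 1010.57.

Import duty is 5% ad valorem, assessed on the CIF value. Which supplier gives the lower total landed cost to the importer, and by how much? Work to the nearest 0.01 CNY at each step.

Supplier B is cheaper by CNY 1105.58

Supplier A (FCA):
CIF value = FCA price + origin terminal + freight + insurance = 37548.25 + 786.86 + 2472.52 + 300.08 = 41107.71
Import duty = 41107.71 × 5% = 2055.39
Buyer bears (A): 786.86 + 2472.52 + 300.08 + 1012.38 + 191.70 + 1010.57 = 5774.11
Landed cost (A) = invoice 37548.25 + 5774.11 + duty 2055.39 = 45377.75
Supplier B (CIF):
The CIF price already equals the CIF value: 40054.78
Import duty = 40054.78 × 5% = 2002.74
Buyer bears (B): 1012.38 + 191.70 + 1010.57 = 2214.65
Landed cost (B) = invoice 40054.78 + 2214.65 + duty 2002.74 = 44272.17
Difference = |45377.75 − 44272.17| = 1105.58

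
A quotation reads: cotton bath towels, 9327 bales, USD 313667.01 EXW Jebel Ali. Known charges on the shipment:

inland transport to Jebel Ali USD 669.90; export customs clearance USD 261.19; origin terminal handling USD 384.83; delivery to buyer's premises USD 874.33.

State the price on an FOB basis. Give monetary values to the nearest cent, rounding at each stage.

Not relevant to the conversion: delivery — on the buyer under both terms; not part of either seller's price.
From EXW to FOB, the seller additionally bears: inland to port, export clearance, origin terminal.
FOB price = 313667.01 + 669.90 + 261.19 + 384.83 = 314982.93

FOB price: USD 314982.93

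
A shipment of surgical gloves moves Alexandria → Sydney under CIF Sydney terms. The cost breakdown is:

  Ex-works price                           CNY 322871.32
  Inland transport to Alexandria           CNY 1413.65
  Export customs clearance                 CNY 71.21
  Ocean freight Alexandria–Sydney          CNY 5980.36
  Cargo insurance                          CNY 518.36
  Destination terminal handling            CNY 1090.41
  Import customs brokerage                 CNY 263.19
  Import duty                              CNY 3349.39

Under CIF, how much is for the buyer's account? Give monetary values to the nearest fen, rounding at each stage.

CIF: the seller pays costs through ocean freight and marine insurance to the destination port.
Seller's account: goods 322871.32 + inland to port 1413.65 + export clearance 71.21 + freight 5980.36 + insurance 518.36 = 330854.90
Buyer's account: destination terminal 1090.41 + brokerage 263.19 + duty 3349.39 = 4702.99

Buyer's account: CNY 4702.99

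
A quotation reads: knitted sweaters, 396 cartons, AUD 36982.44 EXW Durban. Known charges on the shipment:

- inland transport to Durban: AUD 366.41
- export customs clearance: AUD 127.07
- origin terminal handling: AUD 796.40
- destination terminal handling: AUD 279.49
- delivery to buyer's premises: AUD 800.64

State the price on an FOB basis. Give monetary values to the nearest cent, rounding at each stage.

Not relevant to the conversion: delivery, destination terminal — on the buyer under both terms; not part of either seller's price.
From EXW to FOB, the seller additionally bears: inland to port, export clearance, origin terminal.
FOB price = 36982.44 + 366.41 + 127.07 + 796.40 = 38272.32

FOB price: AUD 38272.32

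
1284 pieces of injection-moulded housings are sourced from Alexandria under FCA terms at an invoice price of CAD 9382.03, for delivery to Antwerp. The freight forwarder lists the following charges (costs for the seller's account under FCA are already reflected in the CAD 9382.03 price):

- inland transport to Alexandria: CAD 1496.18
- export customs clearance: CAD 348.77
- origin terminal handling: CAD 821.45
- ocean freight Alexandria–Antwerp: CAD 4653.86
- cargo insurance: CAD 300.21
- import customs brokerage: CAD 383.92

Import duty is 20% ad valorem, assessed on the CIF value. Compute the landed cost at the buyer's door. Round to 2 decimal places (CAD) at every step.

Total landed cost: CAD 18572.98

FCA: the seller delivers export-cleared goods to the carrier; the buyer bears costs from that point.
Already in the invoice (seller's account under FCA): inland to port, export clearance — exclude.
CIF value = FCA price + origin terminal + freight + insurance = 9382.03 + 821.45 + 4653.86 + 300.21 = 15157.55
Import duty = 15157.55 × 20% = 3031.51
Buyer bears: origin terminal 821.45 + freight 4653.86 + insurance 300.21 + brokerage 383.92 + duty 3031.51 = 9190.95
Landed cost = invoice 9382.03 + 9190.95 = 18572.98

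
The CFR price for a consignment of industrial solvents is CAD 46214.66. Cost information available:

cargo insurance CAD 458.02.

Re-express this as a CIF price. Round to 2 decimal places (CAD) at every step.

CIF price: CAD 46672.68

From CFR to CIF, the seller additionally bears: insurance.
CIF price = 46214.66 + 458.02 = 46672.68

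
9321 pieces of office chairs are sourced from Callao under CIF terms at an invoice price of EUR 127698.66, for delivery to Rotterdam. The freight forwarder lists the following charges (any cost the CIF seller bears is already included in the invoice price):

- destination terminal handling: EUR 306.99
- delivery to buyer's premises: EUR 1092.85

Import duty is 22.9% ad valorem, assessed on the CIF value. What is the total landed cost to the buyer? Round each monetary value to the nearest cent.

Total landed cost: EUR 158341.49

CIF: the seller pays costs through ocean freight and marine insurance to the destination port.
The CIF price already equals the CIF value: 127698.66
Import duty = 127698.66 × 22.9% = 29242.99
Buyer bears: destination terminal 306.99 + delivery 1092.85 + duty 29242.99 = 30642.83
Landed cost = invoice 127698.66 + 30642.83 = 158341.49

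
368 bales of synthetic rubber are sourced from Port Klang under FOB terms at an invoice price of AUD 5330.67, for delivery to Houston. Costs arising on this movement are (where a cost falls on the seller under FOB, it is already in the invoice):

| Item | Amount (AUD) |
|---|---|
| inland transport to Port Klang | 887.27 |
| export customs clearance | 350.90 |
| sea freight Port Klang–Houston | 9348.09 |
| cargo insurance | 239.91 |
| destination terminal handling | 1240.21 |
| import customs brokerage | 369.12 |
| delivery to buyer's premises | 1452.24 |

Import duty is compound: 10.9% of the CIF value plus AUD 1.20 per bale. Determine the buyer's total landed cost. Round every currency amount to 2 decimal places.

Total landed cost: AUD 20047.98

FOB: the seller bears costs until goods are on board at the origin port; the buyer bears freight, insurance and all costs thereafter.
Already in the invoice (seller's account under FOB): inland to port, export clearance — exclude.
CIF value = FOB price + freight + insurance = 5330.67 + 9348.09 + 239.91 = 14918.67
Ad valorem component: 14918.67 × 10.9% = 1626.14
Specific component: 368 × 1.20 = 441.60
Import duty = 1626.14 + 441.60 = 2067.74
Buyer bears: freight 9348.09 + insurance 239.91 + destination terminal 1240.21 + brokerage 369.12 + delivery 1452.24 + duty 2067.74 = 14717.31
Landed cost = invoice 5330.67 + 14717.31 = 20047.98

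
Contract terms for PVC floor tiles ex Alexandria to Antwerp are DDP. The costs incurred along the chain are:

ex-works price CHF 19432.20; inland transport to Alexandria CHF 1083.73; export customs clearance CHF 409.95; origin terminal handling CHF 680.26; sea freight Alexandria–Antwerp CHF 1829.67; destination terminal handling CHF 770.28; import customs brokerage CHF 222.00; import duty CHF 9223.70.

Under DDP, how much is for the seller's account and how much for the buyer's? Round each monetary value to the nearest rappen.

DDP: the seller bears all costs including import duty.
Seller's account: goods 19432.20 + inland to port 1083.73 + export clearance 409.95 + origin terminal 680.26 + freight 1829.67 + destination terminal 770.28 + brokerage 222.00 + duty 9223.70 = 33651.79
Buyer's account: 0.00

Seller: CHF 33651.79; buyer: CHF 0.00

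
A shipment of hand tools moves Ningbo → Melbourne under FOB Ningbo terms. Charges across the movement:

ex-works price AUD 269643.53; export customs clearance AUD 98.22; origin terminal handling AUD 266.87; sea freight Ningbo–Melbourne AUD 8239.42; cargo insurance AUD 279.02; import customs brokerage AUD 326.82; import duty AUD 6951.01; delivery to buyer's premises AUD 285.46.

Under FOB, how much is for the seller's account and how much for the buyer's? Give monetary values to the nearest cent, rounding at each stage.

Seller: AUD 270008.62; buyer: AUD 16081.73

FOB: the seller bears costs until goods are on board at the origin port; the buyer bears freight, insurance and all costs thereafter.
Seller's account: goods 269643.53 + export clearance 98.22 + origin terminal 266.87 = 270008.62
Buyer's account: freight 8239.42 + insurance 279.02 + brokerage 326.82 + duty 6951.01 + delivery 285.46 = 16081.73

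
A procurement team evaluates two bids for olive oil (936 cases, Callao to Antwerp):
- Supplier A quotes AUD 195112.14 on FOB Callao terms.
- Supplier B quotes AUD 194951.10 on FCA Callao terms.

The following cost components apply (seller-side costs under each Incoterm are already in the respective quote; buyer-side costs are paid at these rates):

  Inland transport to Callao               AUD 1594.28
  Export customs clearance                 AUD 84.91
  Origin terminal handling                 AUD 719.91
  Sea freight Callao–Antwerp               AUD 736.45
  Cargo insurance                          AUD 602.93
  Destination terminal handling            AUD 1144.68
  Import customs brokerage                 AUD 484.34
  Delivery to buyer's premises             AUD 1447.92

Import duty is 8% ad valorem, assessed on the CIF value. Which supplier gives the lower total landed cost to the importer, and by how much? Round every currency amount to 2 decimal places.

Supplier A is cheaper by AUD 603.58

Supplier A (FOB):
CIF value = FOB price + freight + insurance = 195112.14 + 736.45 + 602.93 = 196451.52
Import duty = 196451.52 × 8% = 15716.12
Buyer bears (A): 736.45 + 602.93 + 1144.68 + 484.34 + 1447.92 = 4416.32
Landed cost (A) = invoice 195112.14 + 4416.32 + duty 15716.12 = 215244.58
Supplier B (FCA):
CIF value = FCA price + origin terminal + freight + insurance = 194951.10 + 719.91 + 736.45 + 602.93 = 197010.39
Import duty = 197010.39 × 8% = 15760.83
Buyer bears (B): 719.91 + 736.45 + 602.93 + 1144.68 + 484.34 + 1447.92 = 5136.23
Landed cost (B) = invoice 194951.10 + 5136.23 + duty 15760.83 = 215848.16
Difference = |215244.58 − 215848.16| = 603.58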